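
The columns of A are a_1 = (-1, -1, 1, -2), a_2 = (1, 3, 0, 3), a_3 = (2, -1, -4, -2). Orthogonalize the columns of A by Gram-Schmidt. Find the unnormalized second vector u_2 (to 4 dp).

u_2 = (-0.4286, 1.5714, 1.4286, 0.1429)

a_1 = (-1, -1, 1, -2); ‖a_1‖ = 2.6458, so q_1 = (-0.3780, -0.3780, 0.3780, -0.7559).
q_1·a_2 = (-0.3780)·1 + (-0.3780)·3 + 0.3780·0 + (-0.7559)·3 = -3.7796.
u_2 = a_2 + 3.7796·q_1 = (-0.4286, 1.5714, 1.4286, 0.1429).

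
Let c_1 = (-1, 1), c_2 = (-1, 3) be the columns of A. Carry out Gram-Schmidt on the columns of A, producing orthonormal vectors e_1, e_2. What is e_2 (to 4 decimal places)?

e_2 = (0.7071, 0.7071)

c_1 = (-1, 1); ‖c_1‖ = 1.4142, so e_1 = (-0.7071, 0.7071).
e_1·c_2 = (-0.7071)·(-1) + 0.7071·3 = 2.8284.
u_2 = c_2 − 2.8284·e_1 = (1.0000, 1.0000).
‖u_2‖ = 1.4142, so e_2 = (0.7071, 0.7071).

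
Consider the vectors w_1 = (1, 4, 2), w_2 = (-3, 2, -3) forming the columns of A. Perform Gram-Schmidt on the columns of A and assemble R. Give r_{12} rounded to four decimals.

r_{12} = -0.2182

w_1 = (1, 4, 2); ‖w_1‖ = 4.5826, so q_1 = (0.2182, 0.8729, 0.4364).
r_{12} = q_1·w_2 = -0.2182.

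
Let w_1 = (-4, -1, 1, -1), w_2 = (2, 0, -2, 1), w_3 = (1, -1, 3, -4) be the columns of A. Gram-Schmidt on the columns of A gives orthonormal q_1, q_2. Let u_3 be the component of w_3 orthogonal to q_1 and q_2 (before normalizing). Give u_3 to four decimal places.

u_3 = (1.1600, -2.0400, -0.2800, -2.8800)

w_1 = (-4, -1, 1, -1); ‖w_1‖ = 4.3589, so q_1 = (-0.9177, -0.2294, 0.2294, -0.2294).
q_1·w_2 = (-0.9177)·2 + (-0.2294)·0 + 0.2294·(-2) + (-0.2294)·1 = -2.5236.
u_2 = w_2 + 2.5236·q_1 = (-0.3158, -0.5789, -1.4211, 0.4211).
‖u_2‖ = 1.6222, so q_2 = (-0.1947, -0.3569, -0.8760, 0.2596).
q_1·w_3 = (-0.9177)·1 + (-0.2294)·(-1) + 0.2294·3 + (-0.2294)·(-4) = 0.9177; q_2·w_3 = (-0.1947)·1 + (-0.3569)·(-1) + (-0.8760)·3 + 0.2596·(-4) = -3.5040.
u_3 = w_3 − 0.9177·q_1 + 3.5040·q_2 = (1.1600, -2.0400, -0.2800, -2.8800).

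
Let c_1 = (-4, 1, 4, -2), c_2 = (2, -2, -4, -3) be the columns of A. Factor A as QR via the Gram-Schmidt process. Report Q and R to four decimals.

e_1 = c_1/‖c_1‖ = (-4, 1, 4, -2)/6.0828 = (-0.6576, 0.1644, 0.6576, -0.3288).
r_{12} = e_1·c_2 = -3.2880.
u_2 = c_2 + 3.2880·e_1 = (-0.1622, -1.4595, -1.8378, -4.0811).
‖u_2‖ = 4.7105, so e_2 = (-0.0344, -0.3098, -0.3902, -0.8664).

Q = [[-0.6576, -0.0344], [0.1644, -0.3098], [0.6576, -0.3902], [-0.3288, -0.8664]], R = [[6.0828, -3.2880], [0.0000, 4.7105]]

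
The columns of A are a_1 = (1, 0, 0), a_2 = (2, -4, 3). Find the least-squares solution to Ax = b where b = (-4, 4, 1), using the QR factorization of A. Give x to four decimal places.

a_1 = (1, 0, 0); ‖a_1‖ = 1.0000, so q_1 = (1.0000, 0.0000, 0.0000).
q_1·a_2 = 1.0000·2 + 0.0000·(-4) + 0.0000·3 = 2.0000.
u_2 = a_2 − 2.0000·q_1 = (0.0000, -4.0000, 3.0000).
‖u_2‖ = 5.0000, so q_2 = (0.0000, -0.8000, 0.6000).
Qᵀb = (-4.0000, -2.6000).
Back-substitute: x_2 = -2.6000/5.0000 = -0.5200.
x_1 = (-4.0000 − 2.0000·(-0.5200))/1.0000 = -2.9600.

x = (-2.9600, -0.5200)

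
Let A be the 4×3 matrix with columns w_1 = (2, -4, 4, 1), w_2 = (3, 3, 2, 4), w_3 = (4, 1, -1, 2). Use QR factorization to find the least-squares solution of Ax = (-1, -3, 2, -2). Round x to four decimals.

q_1 = w_1/‖w_1‖ = (2, -4, 4, 1)/6.0828 = (0.3288, -0.6576, 0.6576, 0.1644).
r_{12} = q_1·w_2 = 0.9864.
u_2 = w_2 − 0.9864·q_1 = (2.6757, 3.6486, 1.3514, 3.8378).
‖u_2‖ = 6.0850, so q_2 = (0.4397, 0.5996, 0.2221, 0.6307).
r_{13} = q_1·w_3 = 0.3288; r_{23} = q_2·w_3 = 3.3978.
u_3 = w_3 − 0.3288·q_1 − 3.3978·q_2 = (2.3978, -0.8212, -1.9708, -0.1971).
‖u_3‖ = 3.2166, so q_3 = (0.7454, -0.2553, -0.6127, -0.0613).
Qᵀb = (2.6304, -3.0558, -1.0824).
Back-substitute: x_3 = -1.0824/3.2166 = -0.3365.
x_2 = (-3.0558 − 3.3978·(-0.3365))/6.0850 = -0.3143.
x_1 = (2.6304 − 0.9864·(-0.3143) − 0.3288·(-0.3365))/6.0828 = 0.5016.

x = (0.5016, -0.3143, -0.3365)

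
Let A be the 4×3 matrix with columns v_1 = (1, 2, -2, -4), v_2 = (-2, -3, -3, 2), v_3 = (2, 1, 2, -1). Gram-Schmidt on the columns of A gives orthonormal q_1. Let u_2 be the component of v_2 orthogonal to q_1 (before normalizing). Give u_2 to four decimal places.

u_2 = (-1.6000, -2.2000, -3.8000, 0.4000)

v_1 = (1, 2, -2, -4); ‖v_1‖ = 5.0000, so q_1 = (0.2000, 0.4000, -0.4000, -0.8000).
q_1·v_2 = 0.2000·(-2) + 0.4000·(-3) + (-0.4000)·(-3) + (-0.8000)·2 = -2.0000.
u_2 = v_2 + 2.0000·q_1 = (-1.6000, -2.2000, -3.8000, 0.4000).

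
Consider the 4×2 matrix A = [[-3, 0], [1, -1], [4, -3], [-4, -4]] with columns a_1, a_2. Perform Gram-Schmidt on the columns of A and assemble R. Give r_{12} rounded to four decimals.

r_{12} = 0.4629

a_1 = (-3, 1, 4, -4); ‖a_1‖ = 6.4807, so e_1 = (-0.4629, 0.1543, 0.6172, -0.6172).
r_{12} = e_1·a_2 = 0.4629.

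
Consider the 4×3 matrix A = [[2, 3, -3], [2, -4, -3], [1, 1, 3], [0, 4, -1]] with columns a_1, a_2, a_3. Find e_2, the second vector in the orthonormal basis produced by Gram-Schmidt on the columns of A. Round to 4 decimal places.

e_2 = (0.4979, -0.5837, 0.1717, 0.6180)

a_1 = (2, 2, 1, 0); ‖a_1‖ = 3.0000, so e_1 = (0.6667, 0.6667, 0.3333, 0.0000).
e_1·a_2 = 0.6667·3 + 0.6667·(-4) + 0.3333·1 + 0.0000·4 = -0.3333.
u_2 = a_2 + 0.3333·e_1 = (3.2222, -3.7778, 1.1111, 4.0000).
‖u_2‖ = 6.4722, so e_2 = (0.4979, -0.5837, 0.1717, 0.6180).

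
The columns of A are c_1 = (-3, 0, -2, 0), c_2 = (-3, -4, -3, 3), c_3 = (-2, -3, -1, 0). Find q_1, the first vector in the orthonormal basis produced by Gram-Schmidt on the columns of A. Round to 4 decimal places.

c_1 = (-3, 0, -2, 0); ‖c_1‖ = 3.6056, so q_1 = (-0.8321, 0.0000, -0.5547, 0.0000).

q_1 = (-0.8321, 0.0000, -0.5547, 0.0000)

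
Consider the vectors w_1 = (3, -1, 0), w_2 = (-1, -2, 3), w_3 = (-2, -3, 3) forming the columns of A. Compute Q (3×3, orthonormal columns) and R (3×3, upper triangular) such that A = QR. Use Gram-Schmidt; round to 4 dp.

w_1 = (3, -1, 0); ‖w_1‖ = 3.1623, so q_1 = (0.9487, -0.3162, 0.0000).
q_1·w_2 = 0.9487·(-1) + (-0.3162)·(-2) + 0.0000·3 = -0.3162.
u_2 = w_2 + 0.3162·q_1 = (-0.7000, -2.1000, 3.0000).
‖u_2‖ = 3.7283, so q_2 = (-0.1878, -0.5633, 0.8047).
q_1·w_3 = 0.9487·(-2) + (-0.3162)·(-3) + 0.0000·3 = -0.9487; q_2·w_3 = (-0.1878)·(-2) + (-0.5633)·(-3) + 0.8047·3 = 4.4793.
u_3 = w_3 + 0.9487·q_1 − 4.4793·q_2 = (-0.2590, -0.7770, -0.6043).
‖u_3‖ = 1.0178, so q_3 = (-0.2545, -0.7634, -0.5937).

Q = [[0.9487, -0.1878, -0.2545], [-0.3162, -0.5633, -0.7634], [0.0000, 0.8047, -0.5937]], R = [[3.1623, -0.3162, -0.9487], [0.0000, 3.7283, 4.4793], [0.0000, 0.0000, 1.0178]]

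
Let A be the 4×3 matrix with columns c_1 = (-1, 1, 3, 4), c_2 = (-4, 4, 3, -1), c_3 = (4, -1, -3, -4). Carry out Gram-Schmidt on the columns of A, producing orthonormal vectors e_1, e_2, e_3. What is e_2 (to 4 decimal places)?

c_1 = (-1, 1, 3, 4); ‖c_1‖ = 5.1962, so e_1 = (-0.1925, 0.1925, 0.5774, 0.7698).
e_1·c_2 = (-0.1925)·(-4) + 0.1925·4 + 0.5774·3 + 0.7698·(-1) = 2.5019.
u_2 = c_2 − 2.5019·e_1 = (-3.5185, 3.5185, 1.5556, -2.9259).
‖u_2‖ = 5.9784, so e_2 = (-0.5885, 0.5885, 0.2602, -0.4894).

e_2 = (-0.5885, 0.5885, 0.2602, -0.4894)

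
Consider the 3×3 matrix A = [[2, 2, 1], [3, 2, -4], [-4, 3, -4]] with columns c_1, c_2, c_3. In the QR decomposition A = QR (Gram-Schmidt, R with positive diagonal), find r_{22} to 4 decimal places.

r_{22} = 4.1063

c_1 = (2, 3, -4); ‖c_1‖ = 5.3852, so q_1 = (0.3714, 0.5571, -0.7428).
q_1·c_2 = 0.3714·2 + 0.5571·2 + (-0.7428)·3 = -0.3714.
u_2 = c_2 + 0.3714·q_1 = (2.1379, 2.2069, 2.7241).
r_{22} = ‖u_2‖ = 4.1063.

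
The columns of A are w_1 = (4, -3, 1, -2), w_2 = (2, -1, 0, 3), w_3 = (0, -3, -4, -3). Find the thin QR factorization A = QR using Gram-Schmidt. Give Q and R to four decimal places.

Q = [[0.7303, 0.3675, -0.1339], [-0.5477, -0.1378, -0.4368], [0.1826, -0.0459, -0.8877], [-0.3651, 0.9186, -0.0564]], R = [[5.4772, 0.9129, 2.0083], [0.0000, 3.6286, -2.1588], [0.0000, 0.0000, 5.0305]]

w_1 = (4, -3, 1, -2); ‖w_1‖ = 5.4772, so q_1 = (0.7303, -0.5477, 0.1826, -0.3651).
q_1·w_2 = 0.7303·2 + (-0.5477)·(-1) + 0.1826·0 + (-0.3651)·3 = 0.9129.
u_2 = w_2 − 0.9129·q_1 = (1.3333, -0.5000, -0.1667, 3.3333).
‖u_2‖ = 3.6286, so q_2 = (0.3675, -0.1378, -0.0459, 0.9186).
q_1·w_3 = 0.7303·0 + (-0.5477)·(-3) + 0.1826·(-4) + (-0.3651)·(-3) = 2.0083; q_2·w_3 = 0.3675·0 + (-0.1378)·(-3) + (-0.0459)·(-4) + 0.9186·(-3) = -2.1588.
u_3 = w_3 − 2.0083·q_1 + 2.1588·q_2 = (-0.6734, -2.1975, -4.4658, -0.2835).
‖u_3‖ = 5.0305, so q_3 = (-0.1339, -0.4368, -0.8877, -0.0564).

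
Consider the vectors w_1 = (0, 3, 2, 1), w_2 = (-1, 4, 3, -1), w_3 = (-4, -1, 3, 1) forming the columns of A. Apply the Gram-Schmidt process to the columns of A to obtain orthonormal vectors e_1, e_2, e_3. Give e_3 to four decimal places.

w_1 = (0, 3, 2, 1); ‖w_1‖ = 3.7417, so e_1 = (0.0000, 0.8018, 0.5345, 0.2673).
e_1·w_2 = 0.0000·(-1) + 0.8018·4 + 0.5345·3 + 0.2673·(-1) = 4.5434.
u_2 = w_2 − 4.5434·e_1 = (-1.0000, 0.3571, 0.5714, -2.2143).
‖u_2‖ = 2.5213, so e_2 = (-0.3966, 0.1416, 0.2266, -0.8782).
e_1·w_3 = 0.0000·(-4) + 0.8018·(-1) + 0.5345·3 + 0.2673·1 = 1.0690; e_2·w_3 = (-0.3966)·(-4) + 0.1416·(-1) + 0.2266·3 + (-0.8782)·1 = 1.2465.
u_3 = w_3 − 1.0690·e_1 − 1.2465·e_2 = (-3.5056, -2.0337, 2.1461, 1.8090).
‖u_3‖ = 4.9298, so e_3 = (-0.7111, -0.4125, 0.4353, 0.3669).

e_3 = (-0.7111, -0.4125, 0.4353, 0.3669)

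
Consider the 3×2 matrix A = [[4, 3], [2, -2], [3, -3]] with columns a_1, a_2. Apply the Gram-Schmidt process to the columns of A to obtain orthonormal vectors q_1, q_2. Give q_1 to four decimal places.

a_1 = (4, 2, 3); ‖a_1‖ = 5.3852, so q_1 = (0.7428, 0.3714, 0.5571).

q_1 = (0.7428, 0.3714, 0.5571)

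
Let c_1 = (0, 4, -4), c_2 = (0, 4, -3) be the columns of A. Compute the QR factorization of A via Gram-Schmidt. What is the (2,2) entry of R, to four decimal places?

r_{22} = 0.7071

q_1 = c_1/‖c_1‖ = (0, 4, -4)/5.6569 = (0.0000, 0.7071, -0.7071).
r_{12} = q_1·c_2 = 4.9497.
u_2 = c_2 − 4.9497·q_1 = (0.0000, 0.5000, 0.5000).
r_{22} = ‖u_2‖ = 0.7071.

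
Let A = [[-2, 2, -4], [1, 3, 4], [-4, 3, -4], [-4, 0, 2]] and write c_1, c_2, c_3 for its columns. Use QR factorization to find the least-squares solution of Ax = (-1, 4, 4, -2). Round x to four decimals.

e_1 = c_1/‖c_1‖ = (-2, 1, -4, -4)/6.0828 = (-0.3288, 0.1644, -0.6576, -0.6576).
r_{12} = e_1·c_2 = -2.1372.
u_2 = c_2 + 2.1372·e_1 = (1.2973, 3.3514, 1.5946, -1.4054).
‖u_2‖ = 4.1752, so e_2 = (0.3107, 0.8027, 0.3819, -0.3366).
r_{13} = e_1·c_3 = 3.2880; r_{23} = e_2·c_3 = -0.2330.
u_3 = c_3 − 3.2880·e_1 + 0.2330·e_2 = (-2.8465, 3.6465, -1.7488, 4.0837).
‖u_3‖ = 6.4136, so e_3 = (-0.4438, 0.5686, -0.2727, 0.6367).
Qᵀb = (-0.3288, 5.1009, 0.3539).
Back-substitute: x_3 = 0.3539/6.4136 = 0.0552.
x_2 = (5.1009 + 0.2330·0.0552)/4.1752 = 1.2248.
x_1 = (-0.3288 + 2.1372·1.2248 − 3.2880·0.0552)/6.0828 = 0.3464.

x = (0.3464, 1.2248, 0.0552)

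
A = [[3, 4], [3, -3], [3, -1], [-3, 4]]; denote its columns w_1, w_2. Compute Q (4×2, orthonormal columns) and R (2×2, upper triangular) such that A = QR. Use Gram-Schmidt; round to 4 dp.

Q = [[0.5000, 0.8111], [0.5000, -0.3244], [0.5000, 0.0000], [-0.5000, 0.4867]], R = [[6.0000, -2.0000], [0.0000, 6.1644]]

w_1 = (3, 3, 3, -3); ‖w_1‖ = 6.0000, so q_1 = (0.5000, 0.5000, 0.5000, -0.5000).
q_1·w_2 = 0.5000·4 + 0.5000·(-3) + 0.5000·(-1) + (-0.5000)·4 = -2.0000.
u_2 = w_2 + 2.0000·q_1 = (5.0000, -2.0000, 0.0000, 3.0000).
‖u_2‖ = 6.1644, so q_2 = (0.8111, -0.3244, 0.0000, 0.4867).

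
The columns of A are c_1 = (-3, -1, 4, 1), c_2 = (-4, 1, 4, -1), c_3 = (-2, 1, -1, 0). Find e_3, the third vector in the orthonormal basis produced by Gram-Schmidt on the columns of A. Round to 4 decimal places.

c_1 = (-3, -1, 4, 1); ‖c_1‖ = 5.1962, so e_1 = (-0.5774, -0.1925, 0.7698, 0.1925).
e_1·c_2 = (-0.5774)·(-4) + (-0.1925)·1 + 0.7698·4 + 0.1925·(-1) = 5.0037.
u_2 = c_2 − 5.0037·e_1 = (-1.1111, 1.9630, 0.1481, -1.9630).
‖u_2‖ = 2.9938, so e_2 = (-0.3711, 0.6557, 0.0495, -0.6557).
e_1·c_3 = (-0.5774)·(-2) + (-0.1925)·1 + 0.7698·(-1) + 0.1925·0 = 0.1925; e_2·c_3 = (-0.3711)·(-2) + 0.6557·1 + 0.0495·(-1) + (-0.6557)·0 = 1.3485.
u_3 = c_3 − 0.1925·e_1 − 1.3485·e_2 = (-1.3884, 0.1529, -1.2149, 0.8471).
‖u_3‖ = 2.0358, so e_3 = (-0.6820, 0.0751, -0.5967, 0.4161).

e_3 = (-0.6820, 0.0751, -0.5967, 0.4161)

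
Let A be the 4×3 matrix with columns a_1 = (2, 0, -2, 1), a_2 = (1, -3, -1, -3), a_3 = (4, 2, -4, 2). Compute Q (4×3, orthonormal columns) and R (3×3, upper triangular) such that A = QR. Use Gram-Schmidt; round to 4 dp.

a_1 = (2, 0, -2, 1); ‖a_1‖ = 3.0000, so q_1 = (0.6667, 0.0000, -0.6667, 0.3333).
q_1·a_2 = 0.6667·1 + 0.0000·(-3) + (-0.6667)·(-1) + 0.3333·(-3) = 0.3333.
u_2 = a_2 − 0.3333·q_1 = (0.7778, -3.0000, -0.7778, -3.1111).
‖u_2‖ = 4.4597, so q_2 = (0.1744, -0.6727, -0.1744, -0.6976).
q_1·a_3 = 0.6667·4 + 0.0000·2 + (-0.6667)·(-4) + 0.3333·2 = 6.0000; q_2·a_3 = 0.1744·4 + (-0.6727)·2 + (-0.1744)·(-4) + (-0.6976)·2 = -1.3454.
u_3 = a_3 − 6.0000·q_1 + 1.3454·q_2 = (0.2346, 1.0950, -0.2346, -0.9385).
‖u_3‖ = 1.4798, so q_3 = (0.1586, 0.7399, -0.1586, -0.6342).

Q = [[0.6667, 0.1744, 0.1586], [0.0000, -0.6727, 0.7399], [-0.6667, -0.1744, -0.1586], [0.3333, -0.6976, -0.6342]], R = [[3.0000, 0.3333, 6.0000], [0.0000, 4.4597, -1.3454], [0.0000, 0.0000, 1.4798]]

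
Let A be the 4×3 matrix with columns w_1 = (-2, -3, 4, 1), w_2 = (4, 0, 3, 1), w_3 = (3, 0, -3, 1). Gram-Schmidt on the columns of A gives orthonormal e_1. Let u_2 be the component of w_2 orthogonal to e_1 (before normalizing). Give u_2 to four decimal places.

w_1 = (-2, -3, 4, 1); ‖w_1‖ = 5.4772, so e_1 = (-0.3651, -0.5477, 0.7303, 0.1826).
e_1·w_2 = (-0.3651)·4 + (-0.5477)·0 + 0.7303·3 + 0.1826·1 = 0.9129.
u_2 = w_2 − 0.9129·e_1 = (4.3333, 0.5000, 2.3333, 0.8333).

u_2 = (4.3333, 0.5000, 2.3333, 0.8333)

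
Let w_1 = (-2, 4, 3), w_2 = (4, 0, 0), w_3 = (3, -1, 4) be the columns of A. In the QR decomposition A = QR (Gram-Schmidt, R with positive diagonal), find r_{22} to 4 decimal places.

r_{22} = 3.7139

w_1 = (-2, 4, 3); ‖w_1‖ = 5.3852, so q_1 = (-0.3714, 0.7428, 0.5571).
q_1·w_2 = (-0.3714)·4 + 0.7428·0 + 0.5571·0 = -1.4856.
u_2 = w_2 + 1.4856·q_1 = (3.4483, 1.1034, 0.8276).
r_{22} = ‖u_2‖ = 3.7139.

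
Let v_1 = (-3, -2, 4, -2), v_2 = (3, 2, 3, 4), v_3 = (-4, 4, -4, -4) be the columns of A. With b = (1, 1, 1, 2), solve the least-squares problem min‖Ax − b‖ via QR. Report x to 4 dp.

v_1 = (-3, -2, 4, -2); ‖v_1‖ = 5.7446, so e_1 = (-0.5222, -0.3482, 0.6963, -0.3482).
e_1·v_2 = (-0.5222)·3 + (-0.3482)·2 + 0.6963·3 + (-0.3482)·4 = -1.5667.
u_2 = v_2 + 1.5667·e_1 = (2.1818, 1.4545, 4.0909, 3.4545).
‖u_2‖ = 5.9620, so e_2 = (0.3660, 0.2440, 0.6862, 0.5794).
e_1·v_3 = (-0.5222)·(-4) + (-0.3482)·4 + 0.6963·(-4) + (-0.3482)·(-4) = -0.6963; e_2·v_3 = 0.3660·(-4) + 0.2440·4 + 0.6862·(-4) + 0.5794·(-4) = -5.5503.
u_3 = v_3 + 0.6963·e_1 + 5.5503·e_2 = (-2.3325, 5.1117, 0.2933, -1.0264).
‖u_3‖ = 5.7192, so e_3 = (-0.4078, 0.8938, 0.0513, -0.1795).
Qᵀb = (-0.8704, 2.4549, 0.1783).
Back-substitute: x_3 = 0.1783/5.7192 = 0.0312.
x_2 = (2.4549 + 5.5503·0.0312)/5.9620 = 0.4408.
x_1 = (-0.8704 + 1.5667·0.4408 + 0.6963·0.0312)/5.7446 = -0.0275.

x = (-0.0275, 0.4408, 0.0312)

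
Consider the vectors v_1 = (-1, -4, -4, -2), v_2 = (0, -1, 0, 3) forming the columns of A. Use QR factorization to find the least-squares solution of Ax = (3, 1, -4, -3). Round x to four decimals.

e_1 = v_1/‖v_1‖ = (-1, -4, -4, -2)/6.0828 = (-0.1644, -0.6576, -0.6576, -0.3288).
r_{12} = e_1·v_2 = -0.3288.
u_2 = v_2 + 0.3288·e_1 = (-0.0541, -1.2162, -0.2162, 2.8919).
‖u_2‖ = 3.1451, so e_2 = (-0.0172, -0.3867, -0.0687, 0.9195).
Qᵀb = (2.4660, -2.9217).
Back-substitute: x_2 = -2.9217/3.1451 = -0.9290.
x_1 = (2.4660 + 0.3288·(-0.9290))/6.0828 = 0.3552.

x = (0.3552, -0.9290)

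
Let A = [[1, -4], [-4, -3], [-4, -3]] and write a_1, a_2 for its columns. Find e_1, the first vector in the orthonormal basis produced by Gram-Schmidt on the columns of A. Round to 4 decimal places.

e_1 = a_1/‖a_1‖ = (1, -4, -4)/5.7446 = (0.1741, -0.6963, -0.6963).

e_1 = (0.1741, -0.6963, -0.6963)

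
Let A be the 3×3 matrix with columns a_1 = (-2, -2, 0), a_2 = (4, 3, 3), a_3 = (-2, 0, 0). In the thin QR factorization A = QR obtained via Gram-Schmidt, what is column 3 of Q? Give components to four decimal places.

q_3 = (-0.6882, 0.6882, 0.2294)

a_1 = (-2, -2, 0); ‖a_1‖ = 2.8284, so q_1 = (-0.7071, -0.7071, 0.0000).
q_1·a_2 = (-0.7071)·4 + (-0.7071)·3 + 0.0000·3 = -4.9497.
u_2 = a_2 + 4.9497·q_1 = (0.5000, -0.5000, 3.0000).
‖u_2‖ = 3.0822, so q_2 = (0.1622, -0.1622, 0.9733).
q_1·a_3 = (-0.7071)·(-2) + (-0.7071)·0 + 0.0000·0 = 1.4142; q_2·a_3 = 0.1622·(-2) + (-0.1622)·0 + 0.9733·0 = -0.3244.
u_3 = a_3 − 1.4142·q_1 + 0.3244·q_2 = (-0.9474, 0.9474, 0.3158).
‖u_3‖ = 1.3765, so q_3 = (-0.6882, 0.6882, 0.2294).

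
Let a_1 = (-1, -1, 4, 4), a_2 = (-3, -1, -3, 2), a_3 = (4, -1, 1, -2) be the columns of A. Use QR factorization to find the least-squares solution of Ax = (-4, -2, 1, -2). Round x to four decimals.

x = (-0.0401, -0.0717, -0.4805)

a_1 = (-1, -1, 4, 4); ‖a_1‖ = 5.8310, so q_1 = (-0.1715, -0.1715, 0.6860, 0.6860).
q_1·a_2 = (-0.1715)·(-3) + (-0.1715)·(-1) + 0.6860·(-3) + 0.6860·2 = 0.0000.
u_2 = a_2 + 0.0000·q_1 = (-3.0000, -1.0000, -3.0000, 2.0000).
‖u_2‖ = 4.7958, so q_2 = (-0.6255, -0.2085, -0.6255, 0.4170).
q_1·a_3 = (-0.1715)·4 + (-0.1715)·(-1) + 0.6860·1 + 0.6860·(-2) = -1.2005; q_2·a_3 = (-0.6255)·4 + (-0.2085)·(-1) + (-0.6255)·1 + 0.4170·(-2) = -3.7533.
u_3 = a_3 + 1.2005·q_1 + 3.7533·q_2 = (1.4463, -1.9885, -0.5243, 0.3887).
‖u_3‖ = 2.5440, so q_3 = (0.5685, -0.7816, -0.2061, 0.1528).
Qᵀb = (0.3430, 1.4596, -1.2225).
Back-substitute: x_3 = -1.2225/2.5440 = -0.4805.
x_2 = (1.4596 + 3.7533·(-0.4805))/4.7958 = -0.0717.
x_1 = (0.3430 + 0.0000·(-0.0717) + 1.2005·(-0.4805))/5.8310 = -0.0401.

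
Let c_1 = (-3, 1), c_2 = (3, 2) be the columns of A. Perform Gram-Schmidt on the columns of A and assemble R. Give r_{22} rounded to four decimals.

r_{22} = 2.8460

c_1 = (-3, 1); ‖c_1‖ = 3.1623, so q_1 = (-0.9487, 0.3162).
q_1·c_2 = (-0.9487)·3 + 0.3162·2 = -2.2136.
u_2 = c_2 + 2.2136·q_1 = (0.9000, 2.7000).
r_{22} = ‖u_2‖ = 2.8460.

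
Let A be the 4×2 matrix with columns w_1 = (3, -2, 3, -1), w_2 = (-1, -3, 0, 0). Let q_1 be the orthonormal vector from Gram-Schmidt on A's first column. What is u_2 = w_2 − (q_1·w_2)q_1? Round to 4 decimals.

u_2 = (-1.3913, -2.7391, -0.3913, 0.1304)

w_1 = (3, -2, 3, -1); ‖w_1‖ = 4.7958, so q_1 = (0.6255, -0.4170, 0.6255, -0.2085).
q_1·w_2 = 0.6255·(-1) + (-0.4170)·(-3) + 0.6255·0 + (-0.2085)·0 = 0.6255.
u_2 = w_2 − 0.6255·q_1 = (-1.3913, -2.7391, -0.3913, 0.1304).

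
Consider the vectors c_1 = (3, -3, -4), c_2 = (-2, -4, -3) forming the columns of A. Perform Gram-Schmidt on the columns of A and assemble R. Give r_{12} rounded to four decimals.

r_{12} = 3.0870

c_1 = (3, -3, -4); ‖c_1‖ = 5.8310, so q_1 = (0.5145, -0.5145, -0.6860).
r_{12} = q_1·c_2 = 3.0870.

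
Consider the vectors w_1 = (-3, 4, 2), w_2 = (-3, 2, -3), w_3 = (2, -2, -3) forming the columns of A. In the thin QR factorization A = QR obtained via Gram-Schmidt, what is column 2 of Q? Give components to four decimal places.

q_2 = (-0.4410, 0.1143, -0.8902)

q_1 = w_1/‖w_1‖ = (-3, 4, 2)/5.3852 = (-0.5571, 0.7428, 0.3714).
r_{12} = q_1·w_2 = 2.0426.
u_2 = w_2 − 2.0426·q_1 = (-1.8621, 0.4828, -3.7586).
‖u_2‖ = 4.2223, so q_2 = (-0.4410, 0.1143, -0.8902).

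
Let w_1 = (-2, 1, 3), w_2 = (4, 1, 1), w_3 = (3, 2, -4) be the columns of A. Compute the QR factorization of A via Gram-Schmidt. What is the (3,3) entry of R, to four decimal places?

e_1 = w_1/‖w_1‖ = (-2, 1, 3)/3.7417 = (-0.5345, 0.2673, 0.8018).
r_{12} = e_1·w_2 = -1.0690.
u_2 = w_2 + 1.0690·e_1 = (3.4286, 1.2857, 1.8571).
‖u_2‖ = 4.1057, so e_2 = (0.8351, 0.3132, 0.4523).
r_{13} = e_1·w_3 = -4.2762; r_{23} = e_2·w_3 = 1.3222.
u_3 = w_3 + 4.2762·e_1 − 1.3222·e_2 = (-0.3898, 2.7288, -1.1695).
r_{33} = ‖u_3‖ = 2.9943.

r_{33} = 2.9943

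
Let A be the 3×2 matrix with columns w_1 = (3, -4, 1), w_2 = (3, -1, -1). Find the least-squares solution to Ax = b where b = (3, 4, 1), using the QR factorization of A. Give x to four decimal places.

q_1 = w_1/‖w_1‖ = (3, -4, 1)/5.0990 = (0.5883, -0.7845, 0.1961).
r_{12} = q_1·w_2 = 2.3534.
u_2 = w_2 − 2.3534·q_1 = (1.6154, 0.8462, -1.4615).
‖u_2‖ = 2.3370, so q_2 = (0.6912, 0.3621, -0.6254).
Qᵀb = (-1.1767, 2.8966).
Back-substitute: x_2 = 2.8966/2.3370 = 1.2394.
x_1 = (-1.1767 − 2.3534·1.2394)/5.0990 = -0.8028.

x = (-0.8028, 1.2394)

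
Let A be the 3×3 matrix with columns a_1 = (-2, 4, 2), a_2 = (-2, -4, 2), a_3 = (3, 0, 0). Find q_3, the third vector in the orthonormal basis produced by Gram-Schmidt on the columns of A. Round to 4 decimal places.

q_3 = (0.7071, 0.0000, 0.7071)

q_1 = a_1/‖a_1‖ = (-2, 4, 2)/4.8990 = (-0.4082, 0.8165, 0.4082).
r_{12} = q_1·a_2 = -1.6330.
u_2 = a_2 + 1.6330·q_1 = (-2.6667, -2.6667, 2.6667).
‖u_2‖ = 4.6188, so q_2 = (-0.5774, -0.5774, 0.5774).
r_{13} = q_1·a_3 = -1.2247; r_{23} = q_2·a_3 = -1.7321.
u_3 = a_3 + 1.2247·q_1 + 1.7321·q_2 = (1.5000, 0.0000, 1.5000).
‖u_3‖ = 2.1213, so q_3 = (0.7071, 0.0000, 0.7071).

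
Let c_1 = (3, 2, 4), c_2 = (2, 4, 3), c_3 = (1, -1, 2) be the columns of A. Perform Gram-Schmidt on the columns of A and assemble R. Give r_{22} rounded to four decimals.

c_1 = (3, 2, 4); ‖c_1‖ = 5.3852, so e_1 = (0.5571, 0.3714, 0.7428).
e_1·c_2 = 0.5571·2 + 0.3714·4 + 0.7428·3 = 4.8281.
u_2 = c_2 − 4.8281·e_1 = (-0.6897, 2.2069, -0.5862).
r_{22} = ‖u_2‖ = 2.3853.

r_{22} = 2.3853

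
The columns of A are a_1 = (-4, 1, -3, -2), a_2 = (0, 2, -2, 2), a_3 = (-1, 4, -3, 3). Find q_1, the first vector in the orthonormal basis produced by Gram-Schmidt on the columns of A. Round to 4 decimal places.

a_1 = (-4, 1, -3, -2); ‖a_1‖ = 5.4772, so q_1 = (-0.7303, 0.1826, -0.5477, -0.3651).

q_1 = (-0.7303, 0.1826, -0.5477, -0.3651)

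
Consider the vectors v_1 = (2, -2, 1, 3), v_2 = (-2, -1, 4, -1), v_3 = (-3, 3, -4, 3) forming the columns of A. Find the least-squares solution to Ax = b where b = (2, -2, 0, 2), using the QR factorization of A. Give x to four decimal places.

v_1 = (2, -2, 1, 3); ‖v_1‖ = 4.2426, so q_1 = (0.4714, -0.4714, 0.2357, 0.7071).
q_1·v_2 = 0.4714·(-2) + (-0.4714)·(-1) + 0.2357·4 + 0.7071·(-1) = -0.2357.
u_2 = v_2 + 0.2357·q_1 = (-1.8889, -1.1111, 4.0556, -0.8333).
‖u_2‖ = 4.6845, so q_2 = (-0.4032, -0.2372, 0.8657, -0.1779).
q_1·v_3 = 0.4714·(-3) + (-0.4714)·3 + 0.2357·(-4) + 0.7071·3 = -1.6499; q_2·v_3 = (-0.4032)·(-3) + (-0.2372)·3 + 0.8657·(-4) + (-0.1779)·3 = -3.4985.
u_3 = v_3 + 1.6499·q_1 + 3.4985·q_2 = (-3.6329, 1.3924, -0.5823, 3.5443).
‖u_3‖ = 5.2951, so q_3 = (-0.6861, 0.2630, -0.1100, 0.6694).
Qᵀb = (3.2998, -0.6878, -0.5594).
Back-substitute: x_3 = -0.5594/5.2951 = -0.1056.
x_2 = (-0.6878 + 3.4985·(-0.1056))/4.6845 = -0.2257.
x_1 = (3.2998 + 0.2357·(-0.2257) + 1.6499·(-0.1056))/4.2426 = 0.7242.

x = (0.7242, -0.2257, -0.1056)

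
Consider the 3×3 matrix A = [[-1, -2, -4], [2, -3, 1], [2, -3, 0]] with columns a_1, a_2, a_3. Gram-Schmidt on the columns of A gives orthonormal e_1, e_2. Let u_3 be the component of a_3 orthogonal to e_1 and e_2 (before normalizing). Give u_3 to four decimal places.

u_3 = (0.0000, 0.5000, -0.5000)

a_1 = (-1, 2, 2); ‖a_1‖ = 3.0000, so e_1 = (-0.3333, 0.6667, 0.6667).
e_1·a_2 = (-0.3333)·(-2) + 0.6667·(-3) + 0.6667·(-3) = -3.3333.
u_2 = a_2 + 3.3333·e_1 = (-3.1111, -0.7778, -0.7778).
‖u_2‖ = 3.2998, so e_2 = (-0.9428, -0.2357, -0.2357).
e_1·a_3 = (-0.3333)·(-4) + 0.6667·1 + 0.6667·0 = 2.0000; e_2·a_3 = (-0.9428)·(-4) + (-0.2357)·1 + (-0.2357)·0 = 3.5355.
u_3 = a_3 − 2.0000·e_1 − 3.5355·e_2 = (0.0000, 0.5000, -0.5000).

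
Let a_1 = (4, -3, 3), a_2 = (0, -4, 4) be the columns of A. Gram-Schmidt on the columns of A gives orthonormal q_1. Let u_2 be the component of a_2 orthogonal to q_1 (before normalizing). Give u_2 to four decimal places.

u_2 = (-2.8235, -1.8824, 1.8824)

a_1 = (4, -3, 3); ‖a_1‖ = 5.8310, so q_1 = (0.6860, -0.5145, 0.5145).
q_1·a_2 = 0.6860·0 + (-0.5145)·(-4) + 0.5145·4 = 4.1160.
u_2 = a_2 − 4.1160·q_1 = (-2.8235, -1.8824, 1.8824).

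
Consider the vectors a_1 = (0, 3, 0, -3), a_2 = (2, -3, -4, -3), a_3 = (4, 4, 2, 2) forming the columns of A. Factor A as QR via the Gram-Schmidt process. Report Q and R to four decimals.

Q = [[0.0000, 0.3244, 0.9113], [0.7071, -0.4867, 0.2908], [0.0000, -0.6489, 0.0194], [-0.7071, -0.4867, 0.2908]], R = [[4.2426, 0.0000, 1.4142], [0.0000, 6.1644, -2.9200], [0.0000, 0.0000, 5.4290]]

a_1 = (0, 3, 0, -3); ‖a_1‖ = 4.2426, so e_1 = (0.0000, 0.7071, 0.0000, -0.7071).
e_1·a_2 = 0.0000·2 + 0.7071·(-3) + 0.0000·(-4) + (-0.7071)·(-3) = 0.0000.
u_2 = a_2 + 0.0000·e_1 = (2.0000, -3.0000, -4.0000, -3.0000).
‖u_2‖ = 6.1644, so e_2 = (0.3244, -0.4867, -0.6489, -0.4867).
e_1·a_3 = 0.0000·4 + 0.7071·4 + 0.0000·2 + (-0.7071)·2 = 1.4142; e_2·a_3 = 0.3244·4 + (-0.4867)·4 + (-0.6489)·2 + (-0.4867)·2 = -2.9200.
u_3 = a_3 − 1.4142·e_1 + 2.9200·e_2 = (4.9474, 1.5789, 0.1053, 1.5789).
‖u_3‖ = 5.4290, so e_3 = (0.9113, 0.2908, 0.0194, 0.2908).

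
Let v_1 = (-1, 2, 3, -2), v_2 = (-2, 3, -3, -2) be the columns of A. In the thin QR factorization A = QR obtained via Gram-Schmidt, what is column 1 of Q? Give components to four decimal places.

e_1 = (-0.2357, 0.4714, 0.7071, -0.4714)

e_1 = v_1/‖v_1‖ = (-1, 2, 3, -2)/4.2426 = (-0.2357, 0.4714, 0.7071, -0.4714).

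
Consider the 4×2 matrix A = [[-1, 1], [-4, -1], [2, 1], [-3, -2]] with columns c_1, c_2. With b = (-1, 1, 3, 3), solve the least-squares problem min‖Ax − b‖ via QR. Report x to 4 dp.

c_1 = (-1, -4, 2, -3); ‖c_1‖ = 5.4772, so e_1 = (-0.1826, -0.7303, 0.3651, -0.5477).
e_1·c_2 = (-0.1826)·1 + (-0.7303)·(-1) + 0.3651·1 + (-0.5477)·(-2) = 2.0083.
u_2 = c_2 − 2.0083·e_1 = (1.3667, 0.4667, 0.2667, -0.9000).
‖u_2‖ = 1.7224, so e_2 = (0.7935, 0.2709, 0.1548, -0.5225).
Qᵀb = (-1.0954, -1.6256).
Back-substitute: x_2 = -1.6256/1.7224 = -0.9438.
x_1 = (-1.0954 − 2.0083·(-0.9438))/5.4772 = 0.1461.

x = (0.1461, -0.9438)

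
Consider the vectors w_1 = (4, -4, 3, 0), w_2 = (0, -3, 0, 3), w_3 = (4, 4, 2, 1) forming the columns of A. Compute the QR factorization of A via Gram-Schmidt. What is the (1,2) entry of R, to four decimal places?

w_1 = (4, -4, 3, 0); ‖w_1‖ = 6.4031, so q_1 = (0.6247, -0.6247, 0.4685, 0.0000).
r_{12} = q_1·w_2 = 1.8741.

r_{12} = 1.8741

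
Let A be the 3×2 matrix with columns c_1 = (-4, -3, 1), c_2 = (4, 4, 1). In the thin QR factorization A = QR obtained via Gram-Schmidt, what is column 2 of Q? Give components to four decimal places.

q_1 = c_1/‖c_1‖ = (-4, -3, 1)/5.0990 = (-0.7845, -0.5883, 0.1961).
r_{12} = q_1·c_2 = -5.2951.
u_2 = c_2 + 5.2951·q_1 = (-0.1538, 0.8846, 2.0385).
‖u_2‖ = 2.2275, so q_2 = (-0.0691, 0.3971, 0.9152).

q_2 = (-0.0691, 0.3971, 0.9152)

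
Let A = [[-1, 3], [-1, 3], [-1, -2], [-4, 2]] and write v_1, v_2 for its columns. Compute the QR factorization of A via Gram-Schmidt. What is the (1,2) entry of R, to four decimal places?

v_1 = (-1, -1, -1, -4); ‖v_1‖ = 4.3589, so e_1 = (-0.2294, -0.2294, -0.2294, -0.9177).
r_{12} = e_1·v_2 = -2.7530.

r_{12} = -2.7530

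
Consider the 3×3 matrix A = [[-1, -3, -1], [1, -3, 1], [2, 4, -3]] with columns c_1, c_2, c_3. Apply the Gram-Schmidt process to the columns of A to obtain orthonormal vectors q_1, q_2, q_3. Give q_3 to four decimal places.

q_3 = (-0.8452, 0.1690, -0.5071)

c_1 = (-1, 1, 2); ‖c_1‖ = 2.4495, so q_1 = (-0.4082, 0.4082, 0.8165).
q_1·c_2 = (-0.4082)·(-3) + 0.4082·(-3) + 0.8165·4 = 3.2660.
u_2 = c_2 − 3.2660·q_1 = (-1.6667, -4.3333, 1.3333).
‖u_2‖ = 4.8305, so q_2 = (-0.3450, -0.8971, 0.2760).
q_1·c_3 = (-0.4082)·(-1) + 0.4082·1 + 0.8165·(-3) = -1.6330; q_2·c_3 = (-0.3450)·(-1) + (-0.8971)·1 + 0.2760·(-3) = -1.3801.
u_3 = c_3 + 1.6330·q_1 + 1.3801·q_2 = (-2.1429, 0.4286, -1.2857).
‖u_3‖ = 2.5355, so q_3 = (-0.8452, 0.1690, -0.5071).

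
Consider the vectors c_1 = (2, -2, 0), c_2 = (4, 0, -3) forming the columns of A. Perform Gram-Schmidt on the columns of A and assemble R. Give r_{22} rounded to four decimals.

c_1 = (2, -2, 0); ‖c_1‖ = 2.8284, so e_1 = (0.7071, -0.7071, 0.0000).
e_1·c_2 = 0.7071·4 + (-0.7071)·0 + 0.0000·(-3) = 2.8284.
u_2 = c_2 − 2.8284·e_1 = (2.0000, 2.0000, -3.0000).
r_{22} = ‖u_2‖ = 4.1231.

r_{22} = 4.1231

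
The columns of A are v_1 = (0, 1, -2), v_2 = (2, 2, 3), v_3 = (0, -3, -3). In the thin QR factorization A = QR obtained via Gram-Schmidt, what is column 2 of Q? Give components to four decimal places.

e_2 = (0.5384, 0.7537, 0.3769)

v_1 = (0, 1, -2); ‖v_1‖ = 2.2361, so e_1 = (0.0000, 0.4472, -0.8944).
e_1·v_2 = 0.0000·2 + 0.4472·2 + (-0.8944)·3 = -1.7889.
u_2 = v_2 + 1.7889·e_1 = (2.0000, 2.8000, 1.4000).
‖u_2‖ = 3.7148, so e_2 = (0.5384, 0.7537, 0.3769).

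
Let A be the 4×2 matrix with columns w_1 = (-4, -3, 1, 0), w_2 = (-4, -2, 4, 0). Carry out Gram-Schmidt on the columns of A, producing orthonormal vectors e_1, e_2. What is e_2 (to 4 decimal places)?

w_1 = (-4, -3, 1, 0); ‖w_1‖ = 5.0990, so e_1 = (-0.7845, -0.5883, 0.1961, 0.0000).
e_1·w_2 = (-0.7845)·(-4) + (-0.5883)·(-2) + 0.1961·4 + 0.0000·0 = 5.0990.
u_2 = w_2 − 5.0990·e_1 = (0.0000, 1.0000, 3.0000, 0.0000).
‖u_2‖ = 3.1623, so e_2 = (0.0000, 0.3162, 0.9487, 0.0000).

e_2 = (0.0000, 0.3162, 0.9487, 0.0000)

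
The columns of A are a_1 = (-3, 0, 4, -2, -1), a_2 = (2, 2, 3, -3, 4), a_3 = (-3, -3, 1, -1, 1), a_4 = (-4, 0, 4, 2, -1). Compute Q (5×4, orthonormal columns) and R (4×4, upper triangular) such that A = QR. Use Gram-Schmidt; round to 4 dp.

Q = [[-0.5477, 0.4435, -0.3242, -0.1876], [0.0000, 0.3168, -0.7344, 0.1546], [0.7303, 0.3062, -0.1594, 0.3618], [-0.3651, -0.3907, -0.1141, 0.8236], [-0.1826, 0.6757, 0.5632, 0.3628]], R = [[5.4772, 1.4606, 2.5560, 4.5644], [0.0000, 6.3140, -0.9080, -2.0061], [0.0000, 0.0000, 3.6935, -0.1322], [0.0000, 0.0000, 0.0000, 3.4820]]

a_1 = (-3, 0, 4, -2, -1); ‖a_1‖ = 5.4772, so q_1 = (-0.5477, 0.0000, 0.7303, -0.3651, -0.1826).
q_1·a_2 = (-0.5477)·2 + 0.0000·2 + 0.7303·3 + (-0.3651)·(-3) + (-0.1826)·4 = 1.4606.
u_2 = a_2 − 1.4606·q_1 = (2.8000, 2.0000, 1.9333, -2.4667, 4.2667).
‖u_2‖ = 6.3140, so q_2 = (0.4435, 0.3168, 0.3062, -0.3907, 0.6757).
q_1·a_3 = (-0.5477)·(-3) + 0.0000·(-3) + 0.7303·1 + (-0.3651)·(-1) + (-0.1826)·1 = 2.5560; q_2·a_3 = 0.4435·(-3) + 0.3168·(-3) + 0.3062·1 + (-0.3907)·(-1) + 0.6757·1 = -0.9080.
u_3 = a_3 − 2.5560·q_1 + 0.9080·q_2 = (-1.1973, -2.7124, -0.5886, -0.4214, 2.0803).
‖u_3‖ = 3.6935, so q_3 = (-0.3242, -0.7344, -0.1594, -0.1141, 0.5632).
q_1·a_4 = (-0.5477)·(-4) + 0.0000·0 + 0.7303·4 + (-0.3651)·2 + (-0.1826)·(-1) = 4.5644; q_2·a_4 = 0.4435·(-4) + 0.3168·0 + 0.3062·4 + (-0.3907)·2 + 0.6757·(-1) = -2.0061; q_3·a_4 = (-0.3242)·(-4) + (-0.7344)·0 + (-0.1594)·4 + (-0.1141)·2 + 0.5632·(-1) = -0.1322.
u_4 = a_4 − 4.5644·q_1 + 2.0061·q_2 + 0.1322·q_3 = (-0.6532, 0.5384, 1.2599, 2.8679, 1.2634).
‖u_4‖ = 3.4820, so q_4 = (-0.1876, 0.1546, 0.3618, 0.8236, 0.3628).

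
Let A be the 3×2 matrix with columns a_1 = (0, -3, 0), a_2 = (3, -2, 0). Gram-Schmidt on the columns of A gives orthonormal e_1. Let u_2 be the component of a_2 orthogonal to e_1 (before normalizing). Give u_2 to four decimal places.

e_1 = a_1/‖a_1‖ = (0, -3, 0)/3.0000 = (0.0000, -1.0000, 0.0000).
r_{12} = e_1·a_2 = 2.0000.
u_2 = a_2 − 2.0000·e_1 = (3.0000, 0.0000, 0.0000).

u_2 = (3.0000, 0.0000, 0.0000)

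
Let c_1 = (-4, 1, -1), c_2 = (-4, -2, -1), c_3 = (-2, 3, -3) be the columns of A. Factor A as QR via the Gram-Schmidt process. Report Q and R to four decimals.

c_1 = (-4, 1, -1); ‖c_1‖ = 4.2426, so q_1 = (-0.9428, 0.2357, -0.2357).
q_1·c_2 = (-0.9428)·(-4) + 0.2357·(-2) + (-0.2357)·(-1) = 3.5355.
u_2 = c_2 − 3.5355·q_1 = (-0.6667, -2.8333, -0.1667).
‖u_2‖ = 2.9155, so q_2 = (-0.2287, -0.9718, -0.0572).
q_1·c_3 = (-0.9428)·(-2) + 0.2357·3 + (-0.2357)·(-3) = 3.2998; q_2·c_3 = (-0.2287)·(-2) + (-0.9718)·3 + (-0.0572)·(-3) = -2.2866.
u_3 = c_3 − 3.2998·q_1 + 2.2866·q_2 = (0.5882, 0.0000, -2.3529).
‖u_3‖ = 2.4254, so q_3 = (0.2425, 0.0000, -0.9701).

Q = [[-0.9428, -0.2287, 0.2425], [0.2357, -0.9718, 0.0000], [-0.2357, -0.0572, -0.9701]], R = [[4.2426, 3.5355, 3.2998], [0.0000, 2.9155, -2.2866], [0.0000, 0.0000, 2.4254]]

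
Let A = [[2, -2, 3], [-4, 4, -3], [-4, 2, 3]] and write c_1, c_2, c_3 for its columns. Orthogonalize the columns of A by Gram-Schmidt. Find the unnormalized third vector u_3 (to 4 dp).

c_1 = (2, -4, -4); ‖c_1‖ = 6.0000, so q_1 = (0.3333, -0.6667, -0.6667).
q_1·c_2 = 0.3333·(-2) + (-0.6667)·4 + (-0.6667)·2 = -4.6667.
u_2 = c_2 + 4.6667·q_1 = (-0.4444, 0.8889, -1.1111).
‖u_2‖ = 1.4907, so q_2 = (-0.2981, 0.5963, -0.7454).
q_1·c_3 = 0.3333·3 + (-0.6667)·(-3) + (-0.6667)·3 = 1.0000; q_2·c_3 = (-0.2981)·3 + 0.5963·(-3) + (-0.7454)·3 = -4.9193.
u_3 = c_3 − 1.0000·q_1 + 4.9193·q_2 = (1.2000, 0.6000, 0.0000).

u_3 = (1.2000, 0.6000, 0.0000)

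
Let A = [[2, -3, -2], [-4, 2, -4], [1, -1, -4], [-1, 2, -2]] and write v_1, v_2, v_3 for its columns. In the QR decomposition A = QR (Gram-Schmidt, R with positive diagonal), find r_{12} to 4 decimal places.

q_1 = v_1/‖v_1‖ = (2, -4, 1, -1)/4.6904 = (0.4264, -0.8528, 0.2132, -0.2132).
r_{12} = q_1·v_2 = -3.6244.

r_{12} = -3.6244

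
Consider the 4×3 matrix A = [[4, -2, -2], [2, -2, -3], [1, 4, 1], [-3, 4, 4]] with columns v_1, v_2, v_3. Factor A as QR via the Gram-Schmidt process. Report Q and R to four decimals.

Q = [[0.7303, 0.1291, 0.6325], [0.3651, -0.1291, -0.6325], [0.1826, 0.9037, -0.3162], [-0.5477, 0.3873, 0.3162]], R = [[5.4772, -3.6515, -4.5644], [0.0000, 5.1640, 2.5820], [0.0000, 0.0000, 1.5811]]

q_1 = v_1/‖v_1‖ = (4, 2, 1, -3)/5.4772 = (0.7303, 0.3651, 0.1826, -0.5477).
r_{12} = q_1·v_2 = -3.6515.
u_2 = v_2 + 3.6515·q_1 = (0.6667, -0.6667, 4.6667, 2.0000).
‖u_2‖ = 5.1640, so q_2 = (0.1291, -0.1291, 0.9037, 0.3873).
r_{13} = q_1·v_3 = -4.5644; r_{23} = q_2·v_3 = 2.5820.
u_3 = v_3 + 4.5644·q_1 − 2.5820·q_2 = (1.0000, -1.0000, -0.5000, 0.5000).
‖u_3‖ = 1.5811, so q_3 = (0.6325, -0.6325, -0.3162, 0.3162).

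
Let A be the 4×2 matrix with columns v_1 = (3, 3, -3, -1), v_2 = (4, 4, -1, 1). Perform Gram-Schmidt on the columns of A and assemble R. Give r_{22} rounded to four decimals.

v_1 = (3, 3, -3, -1); ‖v_1‖ = 5.2915, so e_1 = (0.5669, 0.5669, -0.5669, -0.1890).
e_1·v_2 = 0.5669·4 + 0.5669·4 + (-0.5669)·(-1) + (-0.1890)·1 = 4.9135.
u_2 = v_2 − 4.9135·e_1 = (1.2143, 1.2143, 1.7857, 1.9286).
r_{22} = ‖u_2‖ = 3.1396.

r_{22} = 3.1396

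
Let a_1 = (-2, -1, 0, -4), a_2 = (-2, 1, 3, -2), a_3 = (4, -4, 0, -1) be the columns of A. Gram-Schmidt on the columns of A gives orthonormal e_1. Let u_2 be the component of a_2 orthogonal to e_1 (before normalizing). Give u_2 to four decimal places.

u_2 = (-0.9524, 1.5238, 3.0000, 0.0952)

a_1 = (-2, -1, 0, -4); ‖a_1‖ = 4.5826, so e_1 = (-0.4364, -0.2182, 0.0000, -0.8729).
e_1·a_2 = (-0.4364)·(-2) + (-0.2182)·1 + 0.0000·3 + (-0.8729)·(-2) = 2.4004.
u_2 = a_2 − 2.4004·e_1 = (-0.9524, 1.5238, 3.0000, 0.0952).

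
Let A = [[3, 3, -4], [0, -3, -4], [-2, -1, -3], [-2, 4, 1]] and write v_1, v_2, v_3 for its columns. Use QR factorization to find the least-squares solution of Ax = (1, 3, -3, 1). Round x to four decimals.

q_1 = v_1/‖v_1‖ = (3, 0, -2, -2)/4.1231 = (0.7276, 0.0000, -0.4851, -0.4851).
r_{12} = q_1·v_2 = 0.7276.
u_2 = v_2 − 0.7276·q_1 = (2.4706, -3.0000, -0.6471, 4.3529).
‖u_2‖ = 5.8712, so q_2 = (0.4208, -0.5110, -0.1102, 0.7414).
r_{13} = q_1·v_3 = -1.9403; r_{23} = q_2·v_3 = 1.4327.
u_3 = v_3 + 1.9403·q_1 − 1.4327·q_2 = (-3.1911, -3.2679, -3.7833, -1.0034).
‖u_3‖ = 6.0152, so q_3 = (-0.5305, -0.5433, -0.6290, -0.1668).
Qᵀb = (1.6977, -0.0401, -0.4403).
Back-substitute: x_3 = -0.4403/6.0152 = -0.0732.
x_2 = (-0.0401 − 1.4327·(-0.0732))/5.8712 = 0.0110.
x_1 = (1.6977 − 0.7276·0.0110 + 1.9403·(-0.0732))/4.1231 = 0.3754.

x = (0.3754, 0.0110, -0.0732)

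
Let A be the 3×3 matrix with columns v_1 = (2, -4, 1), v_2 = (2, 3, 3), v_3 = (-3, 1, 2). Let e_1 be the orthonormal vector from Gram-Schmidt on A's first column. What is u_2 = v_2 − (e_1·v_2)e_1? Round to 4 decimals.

u_2 = (2.4762, 2.0476, 3.2381)

e_1 = v_1/‖v_1‖ = (2, -4, 1)/4.5826 = (0.4364, -0.8729, 0.2182).
r_{12} = e_1·v_2 = -1.0911.
u_2 = v_2 + 1.0911·e_1 = (2.4762, 2.0476, 3.2381).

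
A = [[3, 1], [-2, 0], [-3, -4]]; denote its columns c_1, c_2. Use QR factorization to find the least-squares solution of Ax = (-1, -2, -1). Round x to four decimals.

x = (0.1544, 0.0403)

c_1 = (3, -2, -3); ‖c_1‖ = 4.6904, so e_1 = (0.6396, -0.4264, -0.6396).
e_1·c_2 = 0.6396·1 + (-0.4264)·0 + (-0.6396)·(-4) = 3.1980.
u_2 = c_2 − 3.1980·e_1 = (-1.0455, 1.3636, -1.9545).
‖u_2‖ = 2.6024, so e_2 = (-0.4017, 0.5240, -0.7510).
Qᵀb = (0.8528, 0.1048).
Back-substitute: x_2 = 0.1048/2.6024 = 0.0403.
x_1 = (0.8528 − 3.1980·0.0403)/4.6904 = 0.1544.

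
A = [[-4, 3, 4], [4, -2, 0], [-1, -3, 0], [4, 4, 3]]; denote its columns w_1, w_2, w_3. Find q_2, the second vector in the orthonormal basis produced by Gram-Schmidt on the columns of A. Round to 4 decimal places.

q_2 = (0.4735, -0.3113, -0.4901, 0.6623)

w_1 = (-4, 4, -1, 4); ‖w_1‖ = 7.0000, so q_1 = (-0.5714, 0.5714, -0.1429, 0.5714).
q_1·w_2 = (-0.5714)·3 + 0.5714·(-2) + (-0.1429)·(-3) + 0.5714·4 = -0.1429.
u_2 = w_2 + 0.1429·q_1 = (2.9184, -1.9184, -3.0204, 4.0816).
‖u_2‖ = 6.1628, so q_2 = (0.4735, -0.3113, -0.4901, 0.6623).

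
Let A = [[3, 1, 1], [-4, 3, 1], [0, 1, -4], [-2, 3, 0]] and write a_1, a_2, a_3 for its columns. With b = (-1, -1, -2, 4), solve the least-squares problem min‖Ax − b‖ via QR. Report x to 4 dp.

a_1 = (3, -4, 0, -2); ‖a_1‖ = 5.3852, so e_1 = (0.5571, -0.7428, 0.0000, -0.3714).
e_1·a_2 = 0.5571·1 + (-0.7428)·3 + 0.0000·1 + (-0.3714)·3 = -2.7854.
u_2 = a_2 + 2.7854·e_1 = (2.5517, 0.9310, 1.0000, 1.9655).
‖u_2‖ = 3.4988, so e_2 = (0.7293, 0.2661, 0.2858, 0.5618).
e_1·a_3 = 0.5571·1 + (-0.7428)·1 + 0.0000·(-4) + (-0.3714)·0 = -0.1857; e_2·a_3 = 0.7293·1 + 0.2661·1 + 0.2858·(-4) + 0.5618·0 = -0.1478.
u_3 = a_3 + 0.1857·e_1 + 0.1478·e_2 = (1.2113, 0.9014, -3.9577, 0.0141).
‖u_3‖ = 4.2360, so e_3 = (0.2859, 0.2128, -0.9343, 0.0033).
Qᵀb = (-1.2999, 0.6800, 1.3832).
Back-substitute: x_3 = 1.3832/4.2360 = 0.3265.
x_2 = (0.6800 + 0.1478·0.3265)/3.4988 = 0.2082.
x_1 = (-1.2999 + 2.7854·0.2082 + 0.1857·0.3265)/5.3852 = -0.1224.

x = (-0.1224, 0.2082, 0.3265)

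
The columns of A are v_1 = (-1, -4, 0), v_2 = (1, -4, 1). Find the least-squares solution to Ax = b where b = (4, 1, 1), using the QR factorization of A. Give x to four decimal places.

x = (-1.9630, 1.6914)

q_1 = v_1/‖v_1‖ = (-1, -4, 0)/4.1231 = (-0.2425, -0.9701, 0.0000).
r_{12} = q_1·v_2 = 3.6380.
u_2 = v_2 − 3.6380·q_1 = (1.8824, -0.4706, 1.0000).
‖u_2‖ = 2.1828, so q_2 = (0.8623, -0.2156, 0.4581).
Qᵀb = (-1.9403, 3.6919).
Back-substitute: x_2 = 3.6919/2.1828 = 1.6914.
x_1 = (-1.9403 − 3.6380·1.6914)/4.1231 = -1.9630.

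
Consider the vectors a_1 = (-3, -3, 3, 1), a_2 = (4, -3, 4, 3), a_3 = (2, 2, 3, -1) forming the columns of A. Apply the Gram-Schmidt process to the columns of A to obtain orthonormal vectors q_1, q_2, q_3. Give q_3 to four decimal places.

q_3 = (0.0197, 0.5533, 0.7152, -0.4265)

a_1 = (-3, -3, 3, 1); ‖a_1‖ = 5.2915, so q_1 = (-0.5669, -0.5669, 0.5669, 0.1890).
q_1·a_2 = (-0.5669)·4 + (-0.5669)·(-3) + 0.5669·4 + 0.1890·3 = 2.2678.
u_2 = a_2 − 2.2678·q_1 = (5.2857, -1.7143, 2.7143, 2.5714).
‖u_2‖ = 6.6975, so q_2 = (0.7892, -0.2560, 0.4053, 0.3839).
q_1·a_3 = (-0.5669)·2 + (-0.5669)·2 + 0.5669·3 + 0.1890·(-1) = -0.7559; q_2·a_3 = 0.7892·2 + (-0.2560)·2 + 0.4053·3 + 0.3839·(-1) = 1.8983.
u_3 = a_3 + 0.7559·q_1 − 1.8983·q_2 = (0.0732, 2.0573, 2.6592, -1.5860).
‖u_3‖ = 3.7182, so q_3 = (0.0197, 0.5533, 0.7152, -0.4265).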